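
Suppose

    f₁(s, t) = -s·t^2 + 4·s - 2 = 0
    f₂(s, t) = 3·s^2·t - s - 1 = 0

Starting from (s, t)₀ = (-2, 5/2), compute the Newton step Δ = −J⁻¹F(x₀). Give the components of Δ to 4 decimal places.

(0.9894, -0.0274)

At (-2, 5/2): F = (2.5000, 31.0000).
Jacobian J = [[-t^2 + 4, -2·s·t], [6·s·t - 1, 3·s^2]].
At the point, J = [[-2.2500, 10.0000], [-31.0000, 12.0000]] (det J = 283.0000).
Solving J·Δ = −F gives Δ = (0.9894, -0.0274).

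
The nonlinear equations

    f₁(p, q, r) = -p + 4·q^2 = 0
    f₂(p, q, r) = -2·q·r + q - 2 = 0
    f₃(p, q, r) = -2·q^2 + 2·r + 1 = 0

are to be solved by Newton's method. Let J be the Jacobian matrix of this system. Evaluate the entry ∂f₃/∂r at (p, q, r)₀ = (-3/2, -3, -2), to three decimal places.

2.000

∂f₃/∂r = 2.
At (-3/2, -3, -2) this is 2.000.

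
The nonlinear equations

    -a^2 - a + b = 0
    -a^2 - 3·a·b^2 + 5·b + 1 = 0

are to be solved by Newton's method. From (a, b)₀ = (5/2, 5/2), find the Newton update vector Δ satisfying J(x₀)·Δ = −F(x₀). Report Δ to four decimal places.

(-1.1097, -0.4083)

At (5/2, 5/2): F = (-6.2500, -39.6250).
Jacobian J = [[-2·a - 1, 1], [-2·a - 3·b^2, -6·a·b + 5]].
At the point, J = [[-6.0000, 1.0000], [-23.7500, -32.5000]] (det J = 218.7500).
Solving J·Δ = −F gives Δ = (-1.1097, -0.4083).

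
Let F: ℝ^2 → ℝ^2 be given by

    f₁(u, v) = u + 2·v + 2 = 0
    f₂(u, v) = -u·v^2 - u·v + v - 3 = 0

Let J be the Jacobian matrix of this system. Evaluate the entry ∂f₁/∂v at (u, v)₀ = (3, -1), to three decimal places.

∂f₁/∂v = 2.
At (3, -1) this is 2.000.

2.000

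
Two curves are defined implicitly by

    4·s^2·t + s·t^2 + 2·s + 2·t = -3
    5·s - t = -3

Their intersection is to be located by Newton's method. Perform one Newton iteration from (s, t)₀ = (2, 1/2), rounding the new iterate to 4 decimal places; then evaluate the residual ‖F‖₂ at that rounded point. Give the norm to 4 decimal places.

At (2, 1/2): F = (16.5000, 12.5000).
Jacobian J = [[8·s·t + t^2 + 2, 4·s^2 + 2·s·t + 2], [5, -1]].
At the point, J = [[10.2500, 20.0000], [5.0000, -1.0000]] (det J = -110.2500).
Solving J·Δ = −F gives Δ = (-2.4172, 0.4138).
Then the next iterate is (s, t)₁ = (-0.4172, 0.9138).
Re-evaluating at (-0.4172, 0.9138): F = (4.281034, 0.0002), so ‖F‖₂ = 4.2810.

4.2810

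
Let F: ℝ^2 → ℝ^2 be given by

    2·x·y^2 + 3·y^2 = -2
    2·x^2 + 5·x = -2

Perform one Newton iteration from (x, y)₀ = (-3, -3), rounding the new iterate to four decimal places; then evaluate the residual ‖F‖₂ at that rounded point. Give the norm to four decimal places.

6.5770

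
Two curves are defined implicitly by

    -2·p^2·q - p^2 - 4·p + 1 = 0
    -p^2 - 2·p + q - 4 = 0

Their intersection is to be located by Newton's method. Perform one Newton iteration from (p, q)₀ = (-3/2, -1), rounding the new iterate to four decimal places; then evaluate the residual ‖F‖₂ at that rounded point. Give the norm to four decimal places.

434.8985

At (-3/2, -1): F = (9.2500, -4.2500).
Jacobian J = [[-4·p·q - 2·p - 4, -2·p^2], [-2·p - 2, 1]].
At the point, J = [[-7.0000, -4.5000], [1.0000, 1.0000]] (det J = -2.5000).
Solving J·Δ = −F gives Δ = (-3.9500, 8.2000).
Then the next iterate is (p, q)₁ = (-5.4500, 7.2000).
Re-evaluating at (-5.4500, 7.2000): F = (-434.6185, -15.6025), so ‖F‖₂ = 434.8985.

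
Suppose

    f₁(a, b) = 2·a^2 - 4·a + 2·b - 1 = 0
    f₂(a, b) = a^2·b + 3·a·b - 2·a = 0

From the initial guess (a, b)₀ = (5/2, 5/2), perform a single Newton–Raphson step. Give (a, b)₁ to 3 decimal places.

(1.841, 1.226)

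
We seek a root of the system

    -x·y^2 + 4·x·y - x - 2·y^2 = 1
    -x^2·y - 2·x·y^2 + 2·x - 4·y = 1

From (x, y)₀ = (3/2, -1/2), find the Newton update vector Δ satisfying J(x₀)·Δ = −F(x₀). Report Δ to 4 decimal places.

At (3/2, -1/2): F = (-6.3750, 4.3750).
Jacobian J = [[-y^2 + 4·y - 1, -2·x·y + 4·x - 4·y], [-2·x·y - 2·y^2 + 2, -x^2 - 4·x·y - 4]].
At the point, J = [[-3.2500, 9.5000], [3.0000, -3.2500]] (det J = -17.9375).
Solving J·Δ = −F gives Δ = (-1.1620, 0.2735).

(-1.1620, 0.2735)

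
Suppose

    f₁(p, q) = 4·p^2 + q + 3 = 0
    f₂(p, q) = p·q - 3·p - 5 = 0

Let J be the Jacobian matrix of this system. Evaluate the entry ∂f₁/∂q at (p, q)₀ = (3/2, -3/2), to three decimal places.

∂f₁/∂q = 1.
At (3/2, -3/2) this is 1.000.

1.000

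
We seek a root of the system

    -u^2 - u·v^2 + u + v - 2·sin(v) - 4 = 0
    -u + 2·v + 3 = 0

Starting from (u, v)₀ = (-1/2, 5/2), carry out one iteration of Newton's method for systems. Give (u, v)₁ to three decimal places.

At (-1/2, 5/2): F = (-0.32194, 8.500).
Jacobian J = [[-2·u - v^2 + 1, -2·u·v - 2·cos(v) + 1], [-1, 2]].
At the point, J = [[-4.250, 5.10229], [-1.000, 2.000]] (det J = -3.39771).
Solving J·Δ = −F gives Δ = (-12.954, -10.727).
Then the next iterate is (u, v)₁ = (-13.454, -8.227).

(-13.454, -8.227)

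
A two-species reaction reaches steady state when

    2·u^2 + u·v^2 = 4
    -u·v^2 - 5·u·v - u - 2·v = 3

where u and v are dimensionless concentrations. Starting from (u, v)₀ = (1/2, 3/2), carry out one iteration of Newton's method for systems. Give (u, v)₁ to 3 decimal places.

At (1/2, 3/2): F = (-2.375, -11.375).
Jacobian J = [[4·u + v^2, 2·u·v], [-v^2 - 5·v - 1, -2·u·v - 5·u - 2]].
At the point, J = [[4.250, 1.500], [-10.750, -6.000]] (det J = -9.375).
Solving J·Δ = −F gives Δ = (3.340, -7.880).
Then the next iterate is (u, v)₁ = (3.840, -6.380).

(3.840, -6.380)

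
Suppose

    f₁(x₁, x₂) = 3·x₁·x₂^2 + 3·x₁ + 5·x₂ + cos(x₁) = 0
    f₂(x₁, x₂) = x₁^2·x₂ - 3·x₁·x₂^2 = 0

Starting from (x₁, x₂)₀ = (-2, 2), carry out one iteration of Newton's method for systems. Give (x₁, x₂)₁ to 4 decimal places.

(-2.5553, 0.4605)

At (-2, 2): F = (-20.416147, 32.0000).
Jacobian J = [[3·x₂^2 - sin(x₁) + 3, 6·x₁·x₂ + 5], [2·x₁·x₂ - 3·x₂^2, x₁^2 - 6·x₁·x₂]].
At the point, J = [[15.909297, -19.0000], [-20.0000, 28.0000]] (det J = 65.460328).
Solving J·Δ = −F gives Δ = (-0.5553, -1.5395).
Then the next iterate is (x₁, x₂)₁ = (-2.5553, 0.4605).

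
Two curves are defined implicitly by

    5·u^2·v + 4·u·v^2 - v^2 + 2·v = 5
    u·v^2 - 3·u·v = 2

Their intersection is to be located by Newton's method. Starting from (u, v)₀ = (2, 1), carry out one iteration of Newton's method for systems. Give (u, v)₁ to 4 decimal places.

(-5.0000, 5.0000)

At (2, 1): F = (24.0000, -6.0000).
Jacobian J = [[10·u·v + 4·v^2, 5·u^2 + 8·u·v - 2·v + 2], [v^2 - 3·v, 2·u·v - 3·u]].
At the point, J = [[24.0000, 36.0000], [-2.0000, -2.0000]] (det J = 24.0000).
Solving J·Δ = −F gives Δ = (-7.0000, 4.0000).
Then the next iterate is (u, v)₁ = (-5.0000, 5.0000).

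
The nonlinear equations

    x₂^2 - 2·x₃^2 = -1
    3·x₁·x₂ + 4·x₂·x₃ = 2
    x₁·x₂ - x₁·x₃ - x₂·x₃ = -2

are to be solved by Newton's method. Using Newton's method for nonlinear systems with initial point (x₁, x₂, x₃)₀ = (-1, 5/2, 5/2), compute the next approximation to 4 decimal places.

At (-1, 5/2, 5/2): F = (-5.2500, 15.5000, -4.2500).
Jacobian J = [[0, 2·x₂, -4·x₃], [3·x₂, 3·x₁ + 4·x₃, 4·x₂], [x₂ - x₃, x₁ - x₃, -x₁ - x₂]].
At the point, J = [[0.0000, 5.0000, -10.0000], [7.5000, 7.0000, 10.0000], [0.0000, -3.5000, -1.5000]] (det J = 318.7500).
Solving J·Δ = −F gives Δ = (-0.0631, -0.8147, -0.9324).
Then the next iterate is (x₁, x₂, x₃)₁ = (-1.0631, 1.6853, 1.5676).

(-1.0631, 1.6853, 1.5676)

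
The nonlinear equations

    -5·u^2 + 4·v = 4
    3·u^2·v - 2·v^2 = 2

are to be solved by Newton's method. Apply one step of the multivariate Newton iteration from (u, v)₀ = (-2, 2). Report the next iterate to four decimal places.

(-1.3182, 2.5909)

At (-2, 2): F = (-16.0000, 14.0000).
Jacobian J = [[-10·u, 4], [6·u·v, 3·u^2 - 4·v]].
At the point, J = [[20.0000, 4.0000], [-24.0000, 4.0000]] (det J = 176.0000).
Solving J·Δ = −F gives Δ = (0.6818, 0.5909).
Then the next iterate is (u, v)₁ = (-1.3182, 2.5909).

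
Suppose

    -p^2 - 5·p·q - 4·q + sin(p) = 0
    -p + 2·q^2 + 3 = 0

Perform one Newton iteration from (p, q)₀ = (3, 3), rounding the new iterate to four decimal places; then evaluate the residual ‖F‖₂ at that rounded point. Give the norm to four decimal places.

17.0208

At (3, 3): F = (-65.858880, 18.0000).
Jacobian J = [[-2·p - 5·q + cos(p), -5·p - 4], [-1, 4·q]].
At the point, J = [[-21.989992, -19.0000], [-1.0000, 12.0000]] (det J = -282.879910).
Solving J·Δ = −F gives Δ = (-1.5848, -1.6321).
Then the next iterate is (p, q)₁ = (1.4152, 1.3679).
Re-evaluating at (1.4152, 1.3679): F = (-16.165732, 5.327101), so ‖F‖₂ = 17.0208.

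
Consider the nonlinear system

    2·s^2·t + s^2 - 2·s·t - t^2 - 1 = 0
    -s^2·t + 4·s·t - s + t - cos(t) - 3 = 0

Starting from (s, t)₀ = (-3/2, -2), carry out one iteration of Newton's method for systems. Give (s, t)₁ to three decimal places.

(-1.358, -0.617)

At (-3/2, -2): F = (-17.750, 13.41615).
Jacobian J = [[4·s·t + 2·s - 2·t, 2·s^2 - 2·s - 2·t], [-2·s·t + 4·t - 1, -s^2 + 4·s + sin(t) + 1]].
At the point, J = [[13.000, 11.500], [-15.000, -8.15930]] (det J = 66.42913).
Solving J·Δ = −F gives Δ = (0.142, 1.383).
Then the next iterate is (s, t)₁ = (-1.358, -0.617).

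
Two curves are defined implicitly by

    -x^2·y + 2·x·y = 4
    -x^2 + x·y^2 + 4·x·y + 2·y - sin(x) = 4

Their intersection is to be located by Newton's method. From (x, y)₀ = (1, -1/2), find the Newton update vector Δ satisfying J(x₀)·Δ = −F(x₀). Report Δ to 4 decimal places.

At (1, -1/2): F = (-4.5000, -8.591471).
Jacobian J = [[-2·x·y + 2·y, -x^2 + 2·x], [-2·x + y^2 + 4·y - cos(x), 2·x·y + 4·x + 2]].
At the point, J = [[0.0000, 1.0000], [-4.290302, 5.0000]] (det J = 4.290302).
Solving J·Δ = −F gives Δ = (3.2419, 4.5000).

(3.2419, 4.5000)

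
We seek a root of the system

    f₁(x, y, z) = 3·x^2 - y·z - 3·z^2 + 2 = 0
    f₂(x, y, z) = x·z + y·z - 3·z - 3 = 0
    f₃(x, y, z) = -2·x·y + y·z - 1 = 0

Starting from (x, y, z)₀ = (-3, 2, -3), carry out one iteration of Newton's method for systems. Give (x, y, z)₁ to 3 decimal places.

(-1.397, 1.545, -1.611)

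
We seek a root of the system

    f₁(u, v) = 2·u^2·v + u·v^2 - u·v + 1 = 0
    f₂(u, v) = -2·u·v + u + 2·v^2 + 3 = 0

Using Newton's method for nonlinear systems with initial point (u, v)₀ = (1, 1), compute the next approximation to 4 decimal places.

(1.5455, -0.7273)

At (1, 1): F = (3.0000, 4.0000).
Jacobian J = [[4·u·v + v^2 - v, 2·u^2 + 2·u·v - u], [-2·v + 1, -2·u + 4·v]].
At the point, J = [[4.0000, 3.0000], [-1.0000, 2.0000]] (det J = 11.0000).
Solving J·Δ = −F gives Δ = (0.5455, -1.7273).
Then the next iterate is (u, v)₁ = (1.5455, -0.7273).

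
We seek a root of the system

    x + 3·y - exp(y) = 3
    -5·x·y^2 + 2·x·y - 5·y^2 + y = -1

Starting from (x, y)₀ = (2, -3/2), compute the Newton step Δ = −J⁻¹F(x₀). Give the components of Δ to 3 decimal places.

(1.947, 1.360)

At (2, -3/2): F = (-5.72313, -40.250).
Jacobian J = [[1, -exp(y) + 3], [-5·y^2 + 2·y, -10·x·y + 2·x - 10·y + 1]].
At the point, J = [[1.000, 2.77687], [-14.250, 50.000]] (det J = 89.57040).
Solving J·Δ = −F gives Δ = (1.947, 1.360).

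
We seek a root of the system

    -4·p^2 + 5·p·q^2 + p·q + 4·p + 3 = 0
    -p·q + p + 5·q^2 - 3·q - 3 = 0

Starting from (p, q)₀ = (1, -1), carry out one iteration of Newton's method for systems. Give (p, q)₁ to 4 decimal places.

(2.9444, -0.2222)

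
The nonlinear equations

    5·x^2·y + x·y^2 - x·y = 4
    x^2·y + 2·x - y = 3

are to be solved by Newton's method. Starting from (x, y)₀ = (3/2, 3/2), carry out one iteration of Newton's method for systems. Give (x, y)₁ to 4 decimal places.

At (3/2, 3/2): F = (14.0000, 1.8750).
Jacobian J = [[10·x·y + y^2 - y, 5·x^2 + 2·x·y - x], [2·x·y + 2, x^2 - 1]].
At the point, J = [[23.2500, 14.2500], [6.5000, 1.2500]] (det J = -63.5625).
Solving J·Δ = −F gives Δ = (-0.1450, -0.7458).
Then the next iterate is (x, y)₁ = (1.3550, 0.7542).

(1.3550, 0.7542)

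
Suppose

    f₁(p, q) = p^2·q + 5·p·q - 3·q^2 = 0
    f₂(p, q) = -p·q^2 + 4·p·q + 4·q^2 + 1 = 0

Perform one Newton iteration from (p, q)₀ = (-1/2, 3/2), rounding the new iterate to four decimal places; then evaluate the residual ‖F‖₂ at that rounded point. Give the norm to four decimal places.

At (-1/2, 3/2): F = (-10.1250, 8.1250).
Jacobian J = [[2·p·q + 5·q, p^2 + 5·p - 6·q], [-q^2 + 4·q, -2·p·q + 4·p + 8·q]].
At the point, J = [[6.0000, -11.2500], [3.7500, 11.5000]] (det J = 111.1875).
Solving J·Δ = −F gives Δ = (0.2251, -0.7799).
Then the next iterate is (p, q)₁ = (-0.2749, 0.7201).
Re-evaluating at (-0.2749, 0.7201): F = (-2.490992, 2.424902), so ‖F‖₂ = 3.4764.

3.4764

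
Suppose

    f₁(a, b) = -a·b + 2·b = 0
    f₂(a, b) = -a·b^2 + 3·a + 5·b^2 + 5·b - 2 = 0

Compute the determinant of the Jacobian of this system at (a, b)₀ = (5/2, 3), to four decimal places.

-63.0000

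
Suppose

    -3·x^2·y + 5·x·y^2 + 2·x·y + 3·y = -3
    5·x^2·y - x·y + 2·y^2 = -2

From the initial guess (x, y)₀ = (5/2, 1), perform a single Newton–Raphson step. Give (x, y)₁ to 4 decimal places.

(1.9849, 0.3775)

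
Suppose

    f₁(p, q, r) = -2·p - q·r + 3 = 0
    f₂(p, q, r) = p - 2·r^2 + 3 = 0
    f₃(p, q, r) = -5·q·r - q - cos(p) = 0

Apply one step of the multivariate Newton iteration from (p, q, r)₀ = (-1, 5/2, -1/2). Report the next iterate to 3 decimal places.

At (-1, 5/2, -1/2): F = (6.250, 1.500, 3.20970).
Jacobian J = [[-2, -r, -q], [1, 0, -4·r], [sin(p), -5·r - 1, -5·q]].
At the point, J = [[-2.000, 0.500, -2.500], [1.000, 0.000, 2.000], [-0.84147, 1.500, -12.500]] (det J = 7.65853).
Solving J·Δ = −F gives Δ = (1.539, -13.941, -1.520).
Then the next iterate is (p, q, r)₁ = (0.539, -11.441, -2.020).

(0.539, -11.441, -2.020)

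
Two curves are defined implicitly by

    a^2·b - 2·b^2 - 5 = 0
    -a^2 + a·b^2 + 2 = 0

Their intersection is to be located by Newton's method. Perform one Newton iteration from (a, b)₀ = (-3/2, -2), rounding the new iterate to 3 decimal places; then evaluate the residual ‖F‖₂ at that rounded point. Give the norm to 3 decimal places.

5.988

At (-3/2, -2): F = (-17.500, -6.250).
Jacobian J = [[2·a·b, a^2 - 4·b], [-2·a + b^2, 2·a·b]].
At the point, J = [[6.000, 10.250], [7.000, 6.000]] (det J = -35.750).
Solving J·Δ = −F gives Δ = (-1.145, 2.378).
Then the next iterate is (a, b)₁ = (-2.645, 0.378).
Re-evaluating at (-2.645, 0.378): F = (-2.64127, -5.37395), so ‖F‖₂ = 5.988.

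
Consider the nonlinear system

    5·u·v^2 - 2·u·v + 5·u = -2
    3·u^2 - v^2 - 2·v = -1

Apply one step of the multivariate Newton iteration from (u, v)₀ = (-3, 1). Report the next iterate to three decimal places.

(-1.517, 0.578)

At (-3, 1): F = (-22.000, 25.000).
Jacobian J = [[5·v^2 - 2·v + 5, 10·u·v - 2·u], [6·u, -2·v - 2]].
At the point, J = [[8.000, -24.000], [-18.000, -4.000]] (det J = -464.000).
Solving J·Δ = −F gives Δ = (1.483, -0.422).
Then the next iterate is (u, v)₁ = (-1.517, 0.578).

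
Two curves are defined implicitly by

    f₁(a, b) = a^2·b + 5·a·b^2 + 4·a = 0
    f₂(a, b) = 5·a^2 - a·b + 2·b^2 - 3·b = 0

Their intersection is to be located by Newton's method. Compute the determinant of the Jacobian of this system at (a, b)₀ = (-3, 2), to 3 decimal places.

-1536.000

J = [[2·a·b + 5·b^2 + 4, a^2 + 10·a·b], [10·a - b, -a + 4·b - 3]].
At the point, J = [[12.000, -51.000], [-32.000, 8.000]].
det J = -1536.000.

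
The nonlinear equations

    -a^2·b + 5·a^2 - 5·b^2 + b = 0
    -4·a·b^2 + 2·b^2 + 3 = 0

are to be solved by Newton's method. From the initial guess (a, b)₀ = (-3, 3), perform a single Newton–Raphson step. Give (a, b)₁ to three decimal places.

At (-3, 3): F = (-24.000, 129.000).
Jacobian J = [[-2·a·b + 10·a, -a^2 - 10·b + 1], [-4·b^2, -8·a·b + 4·b]].
At the point, J = [[-12.000, -38.000], [-36.000, 84.000]] (det J = -2376.000).
Solving J·Δ = −F gives Δ = (1.215, -1.015).
Then the next iterate is (a, b)₁ = (-1.785, 1.985).

(-1.785, 1.985)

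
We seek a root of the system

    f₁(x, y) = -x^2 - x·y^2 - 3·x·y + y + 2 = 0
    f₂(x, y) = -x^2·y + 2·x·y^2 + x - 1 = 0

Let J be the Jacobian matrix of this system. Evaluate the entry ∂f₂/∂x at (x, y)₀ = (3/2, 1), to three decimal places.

0.000

∂f₂/∂x = -2·x·y + 2·y^2 + 1.
At (3/2, 1) this is 0.000.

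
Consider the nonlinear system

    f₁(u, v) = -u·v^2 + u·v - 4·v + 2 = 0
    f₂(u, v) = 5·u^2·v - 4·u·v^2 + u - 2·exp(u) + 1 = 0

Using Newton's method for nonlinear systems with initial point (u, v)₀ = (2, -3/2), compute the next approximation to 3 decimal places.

(-3.663, -6.934)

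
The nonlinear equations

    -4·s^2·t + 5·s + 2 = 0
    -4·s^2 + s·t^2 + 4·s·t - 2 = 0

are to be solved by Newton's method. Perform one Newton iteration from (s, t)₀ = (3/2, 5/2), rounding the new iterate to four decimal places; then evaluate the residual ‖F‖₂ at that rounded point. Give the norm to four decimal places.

3.4217

At (3/2, 5/2): F = (-13.0000, 13.3750).
Jacobian J = [[-8·s·t + 5, -4·s^2], [-8·s + t^2 + 4·t, 2·s·t + 4·s]].
At the point, J = [[-25.0000, -9.0000], [4.2500, 13.5000]] (det J = -299.2500).
Solving J·Δ = −F gives Δ = (-0.1842, -0.9327).
Then the next iterate is (s, t)₁ = (1.3158, 1.5673).
Re-evaluating at (1.3158, 1.5673): F = (-2.275052, 2.555864), so ‖F‖₂ = 3.4217.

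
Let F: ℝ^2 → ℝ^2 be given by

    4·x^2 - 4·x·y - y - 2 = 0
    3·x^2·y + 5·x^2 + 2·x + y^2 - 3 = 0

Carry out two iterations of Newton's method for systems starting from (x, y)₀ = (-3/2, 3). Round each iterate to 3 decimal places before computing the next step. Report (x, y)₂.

(-0.436, 2.028)

At (-3/2, 3): F = (22.000, 34.500).
Jacobian J = [[8·x - 4·y, -4·x - 1], [6·x·y + 10·x + 2, 3·x^2 + 2·y]].
At the point, J = [[-24.000, 5.000], [-40.000, 12.750]] (det J = -106.000).
Solving J·Δ = −F gives Δ = (1.019, 0.491).
Then the next iterate is (x, y)₁ = (-0.481, 3.491).
Round to (-0.481, 3.491) and repeat: F = (2.15113, 11.80493), J = [[-17.812, 0.924], [-12.88503, 7.67608]].
Δ = (0.045, -1.463), so (x, y)₂ = (-0.436, 2.028).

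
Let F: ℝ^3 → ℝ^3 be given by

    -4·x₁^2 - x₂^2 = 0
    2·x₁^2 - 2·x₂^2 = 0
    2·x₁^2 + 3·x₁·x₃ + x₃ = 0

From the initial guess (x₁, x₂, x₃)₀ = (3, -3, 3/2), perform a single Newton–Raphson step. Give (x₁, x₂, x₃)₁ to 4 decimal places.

At (3, -3, 3/2): F = (-45.0000, 0.0000, 33.0000).
Jacobian J = [[-8·x₁, -2·x₂, 0], [4·x₁, -4·x₂, 0], [4·x₁ + 3·x₃, 0, 3·x₁ + 1]].
At the point, J = [[-24.0000, 6.0000, 0.0000], [12.0000, 12.0000, 0.0000], [16.5000, 0.0000, 10.0000]] (det J = -3600.0000).
Solving J·Δ = −F gives Δ = (-1.5000, 1.5000, -0.8250).
Then the next iterate is (x₁, x₂, x₃)₁ = (1.5000, -1.5000, 0.6750).

(1.5000, -1.5000, 0.6750)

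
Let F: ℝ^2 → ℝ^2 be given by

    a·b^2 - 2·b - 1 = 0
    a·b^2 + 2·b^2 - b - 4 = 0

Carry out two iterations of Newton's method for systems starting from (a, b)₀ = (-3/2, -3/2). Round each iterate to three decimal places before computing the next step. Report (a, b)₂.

(-0.889, -1.500)

At (-3/2, -3/2): F = (-1.375, -1.375).
Jacobian J = [[b^2, 2·a·b - 2], [b^2, 2·a·b + 4·b - 1]].
At the point, J = [[2.250, 2.500], [2.250, -2.500]] (det J = -11.250).
Solving J·Δ = −F gives Δ = (0.611, 0.000).
Then the next iterate is (a, b)₁ = (-0.889, -1.500).
Round to (-0.889, -1.500) and repeat: F = (-0.00025, -0.00025), J = [[2.250, 0.667], [2.250, -4.333]].
Δ = (0.000, 0.000), so (a, b)₂ = (-0.889, -1.500).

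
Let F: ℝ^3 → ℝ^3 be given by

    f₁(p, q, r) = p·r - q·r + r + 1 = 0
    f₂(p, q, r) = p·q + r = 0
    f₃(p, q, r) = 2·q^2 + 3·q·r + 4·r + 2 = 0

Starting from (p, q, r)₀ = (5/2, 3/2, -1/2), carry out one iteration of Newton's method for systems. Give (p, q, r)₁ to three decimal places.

(6.750, -3.250, 1.750)

At (5/2, 3/2, -1/2): F = (0.000, 3.250, 2.250).
Jacobian J = [[r, -r, p - q + 1], [q, p, 1], [0, 4·q + 3·r, 3·q + 4]].
At the point, J = [[-0.500, 0.500, 2.000], [1.500, 2.500, 1.000], [0.000, 4.500, 8.500]] (det J = -1.250).
Solving J·Δ = −F gives Δ = (4.250, -4.750, 2.250).
Then the next iterate is (p, q, r)₁ = (6.750, -3.250, 1.750).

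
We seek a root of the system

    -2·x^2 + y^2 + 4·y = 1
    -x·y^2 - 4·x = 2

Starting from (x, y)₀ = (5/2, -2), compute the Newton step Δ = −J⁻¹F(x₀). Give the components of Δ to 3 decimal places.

(-1.750, 0.800)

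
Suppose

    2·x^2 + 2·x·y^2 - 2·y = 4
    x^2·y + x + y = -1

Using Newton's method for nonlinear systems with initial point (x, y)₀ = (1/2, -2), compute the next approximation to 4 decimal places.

At (1/2, -2): F = (4.5000, -1.0000).
Jacobian J = [[4·x + 2·y^2, 4·x·y - 2], [2·x·y + 1, x^2 + 1]].
At the point, J = [[10.0000, -6.0000], [-1.0000, 1.2500]] (det J = 6.5000).
Solving J·Δ = −F gives Δ = (0.0577, 0.8462).
Then the next iterate is (x, y)₁ = (0.5577, -1.1538).

(0.5577, -1.1538)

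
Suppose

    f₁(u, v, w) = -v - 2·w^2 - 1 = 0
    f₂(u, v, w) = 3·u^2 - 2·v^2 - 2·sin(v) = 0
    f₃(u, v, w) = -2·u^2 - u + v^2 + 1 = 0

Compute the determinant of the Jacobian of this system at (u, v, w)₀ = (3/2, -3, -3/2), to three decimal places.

263.159

J = [[0, -1, -4·w], [6·u, -4·v - 2·cos(v), 0], [-4·u - 1, 2·v, 0]].
At the point, J = [[0.000, -1.000, 6.000], [9.000, 13.97998, 0.000], [-7.000, -6.000, 0.000]].
det J = 263.159.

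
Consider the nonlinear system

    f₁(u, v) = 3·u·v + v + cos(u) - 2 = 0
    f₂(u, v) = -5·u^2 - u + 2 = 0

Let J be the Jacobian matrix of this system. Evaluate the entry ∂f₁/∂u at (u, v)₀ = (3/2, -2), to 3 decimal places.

∂f₁/∂u = 3·v - sin(u).
At (3/2, -2) this is -6.997.

-6.997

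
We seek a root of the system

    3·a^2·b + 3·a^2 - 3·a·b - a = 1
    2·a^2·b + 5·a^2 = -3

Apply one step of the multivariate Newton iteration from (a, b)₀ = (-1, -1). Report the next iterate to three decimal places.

At (-1, -1): F = (-3.000, 6.000).
Jacobian J = [[6·a·b + 6·a - 3·b - 1, 3·a^2 - 3·a], [4·a·b + 10·a, 2·a^2]].
At the point, J = [[2.000, 6.000], [-6.000, 2.000]] (det J = 40.000).
Solving J·Δ = −F gives Δ = (1.050, 0.150).
Then the next iterate is (a, b)₁ = (0.050, -0.850).

(0.050, -0.850)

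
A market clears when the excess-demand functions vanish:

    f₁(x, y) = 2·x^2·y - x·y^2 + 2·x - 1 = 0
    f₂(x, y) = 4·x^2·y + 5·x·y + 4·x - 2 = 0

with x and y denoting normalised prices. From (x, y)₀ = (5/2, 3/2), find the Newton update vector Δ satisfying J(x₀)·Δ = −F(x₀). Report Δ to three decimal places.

(-0.929, -0.686)

At (5/2, 3/2): F = (17.125, 64.250).
Jacobian J = [[4·x·y - y^2 + 2, 2·x^2 - 2·x·y], [8·x·y + 5·y + 4, 4·x^2 + 5·x]].
At the point, J = [[14.750, 5.000], [41.500, 37.500]] (det J = 345.625).
Solving J·Δ = −F gives Δ = (-0.929, -0.686).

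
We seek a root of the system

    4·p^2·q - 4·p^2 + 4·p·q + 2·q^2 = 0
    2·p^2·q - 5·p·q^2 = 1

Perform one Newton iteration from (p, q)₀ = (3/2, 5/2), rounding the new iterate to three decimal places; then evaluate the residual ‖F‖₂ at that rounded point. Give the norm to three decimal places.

16.198

At (3/2, 5/2): F = (41.000, -36.625).
Jacobian J = [[8·p·q - 8·p + 4·q, 4·p^2 + 4·p + 4·q], [4·p·q - 5·q^2, 2·p^2 - 10·p·q]].
At the point, J = [[28.000, 25.000], [-16.250, -33.000]] (det J = -517.750).
Solving J·Δ = −F gives Δ = (-0.845, -0.694).
Then the next iterate is (p, q)₁ = (0.655, 1.806).
Re-evaluating at (0.655, 1.806): F = (12.63817, -10.13222), so ‖F‖₂ = 16.198.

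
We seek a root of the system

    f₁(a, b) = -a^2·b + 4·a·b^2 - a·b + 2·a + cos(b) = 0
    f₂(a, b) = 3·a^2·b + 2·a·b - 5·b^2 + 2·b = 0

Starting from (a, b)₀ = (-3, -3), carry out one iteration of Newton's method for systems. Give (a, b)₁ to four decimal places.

(-1.7731, -1.9602)

At (-3, -3): F = (-96.989992, -114.0000).
Jacobian J = [[-2·a·b + 4·b^2 - b + 2, -a^2 + 8·a·b - a - sin(b)], [6·a·b + 2·b, 3·a^2 + 2·a - 10·b + 2]].
At the point, J = [[23.0000, 66.141120], [48.0000, 53.0000]] (det J = -1955.773760).
Solving J·Δ = −F gives Δ = (1.2269, 1.0398).
Then the next iterate is (a, b)₁ = (-1.7731, -1.9602).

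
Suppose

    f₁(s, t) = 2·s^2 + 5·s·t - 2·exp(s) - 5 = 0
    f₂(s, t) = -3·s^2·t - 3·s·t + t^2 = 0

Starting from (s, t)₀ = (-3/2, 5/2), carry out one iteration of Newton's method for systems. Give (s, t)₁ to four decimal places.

(-1.1169, 0.1831)

At (-3/2, 5/2): F = (-19.696260, 0.6250).
Jacobian J = [[4·s + 5·t - 2·exp(s), 5·s], [-6·s·t - 3·t, -3·s^2 - 3·s + 2·t]].
At the point, J = [[6.053740, -7.5000], [15.0000, 2.7500]] (det J = 129.147784).
Solving J·Δ = −F gives Δ = (0.3831, -2.3169).
Then the next iterate is (s, t)₁ = (-1.1169, 0.1831).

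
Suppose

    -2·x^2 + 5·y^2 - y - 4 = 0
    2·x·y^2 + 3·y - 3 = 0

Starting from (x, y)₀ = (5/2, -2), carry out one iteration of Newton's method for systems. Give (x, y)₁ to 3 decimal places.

At (5/2, -2): F = (5.500, 11.000).
Jacobian J = [[-4·x, 10·y - 1], [2·y^2, 4·x·y + 3]].
At the point, J = [[-10.000, -21.000], [8.000, -17.000]] (det J = 338.000).
Solving J·Δ = −F gives Δ = (-0.407, 0.456).
Then the next iterate is (x, y)₁ = (2.093, -1.544).

(2.093, -1.544)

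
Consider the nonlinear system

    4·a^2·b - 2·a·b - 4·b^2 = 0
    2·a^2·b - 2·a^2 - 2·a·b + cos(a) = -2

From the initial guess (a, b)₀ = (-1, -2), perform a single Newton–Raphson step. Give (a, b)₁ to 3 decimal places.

(-0.821, -0.890)

At (-1, -2): F = (-28.000, -7.45970).
Jacobian J = [[8·a·b - 2·b, 4·a^2 - 2·a - 8·b], [4·a·b - 4·a - 2·b - sin(a), 2·a^2 - 2·a]].
At the point, J = [[20.000, 22.000], [16.84147, 4.000]] (det J = -290.51236).
Solving J·Δ = −F gives Δ = (0.179, 1.110).
Then the next iterate is (a, b)₁ = (-0.821, -0.890).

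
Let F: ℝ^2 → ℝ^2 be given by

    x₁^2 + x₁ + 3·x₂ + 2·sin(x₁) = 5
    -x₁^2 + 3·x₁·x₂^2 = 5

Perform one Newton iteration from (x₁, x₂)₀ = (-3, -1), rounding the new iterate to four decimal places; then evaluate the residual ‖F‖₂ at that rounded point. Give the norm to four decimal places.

At (-3, -1): F = (-2.282240, -23.0000).
Jacobian J = [[2·x₁ + 2·cos(x₁) + 1, 3], [-2·x₁ + 3·x₂^2, 6·x₁·x₂]].
At the point, J = [[-6.979985, 3.0000], [9.0000, 18.0000]] (det J = -152.639730).
Solving J·Δ = −F gives Δ = (0.1829, 1.1863).
Then the next iterate is (x₁, x₂)₁ = (-2.8171, 0.1863).
Re-evaluating at (-2.8171, 0.1863): F = (0.040196, -13.229378), so ‖F‖₂ = 13.2294.

13.2294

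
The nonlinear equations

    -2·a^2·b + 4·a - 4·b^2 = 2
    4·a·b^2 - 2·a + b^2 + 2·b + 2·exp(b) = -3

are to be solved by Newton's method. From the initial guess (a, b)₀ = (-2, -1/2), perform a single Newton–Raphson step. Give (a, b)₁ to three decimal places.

(-14.410, -2.250)

At (-2, -1/2): F = (-7.000, 5.46306).
Jacobian J = [[-4·a·b + 4, -2·a^2 - 8·b], [4·b^2 - 2, 8·a·b + 2·b + 2·exp(b) + 2]].
At the point, J = [[0.000, -4.000], [-1.000, 10.21306]] (det J = -4.000).
Solving J·Δ = −F gives Δ = (-12.410, -1.750).
Then the next iterate is (a, b)₁ = (-14.410, -2.250).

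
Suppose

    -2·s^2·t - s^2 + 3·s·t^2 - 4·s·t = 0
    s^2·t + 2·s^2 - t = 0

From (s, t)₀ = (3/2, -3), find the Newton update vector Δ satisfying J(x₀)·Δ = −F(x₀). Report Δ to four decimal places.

At (3/2, -3): F = (69.7500, 0.7500).
Jacobian J = [[-4·s·t - 2·s + 3·t^2 - 4·t, -2·s^2 + 6·s·t - 4·s], [2·s·t + 4·s, s^2 - 1]].
At the point, J = [[54.0000, -37.5000], [-3.0000, 1.2500]] (det J = -45.0000).
Solving J·Δ = −F gives Δ = (2.5625, 5.5500).

(2.5625, 5.5500)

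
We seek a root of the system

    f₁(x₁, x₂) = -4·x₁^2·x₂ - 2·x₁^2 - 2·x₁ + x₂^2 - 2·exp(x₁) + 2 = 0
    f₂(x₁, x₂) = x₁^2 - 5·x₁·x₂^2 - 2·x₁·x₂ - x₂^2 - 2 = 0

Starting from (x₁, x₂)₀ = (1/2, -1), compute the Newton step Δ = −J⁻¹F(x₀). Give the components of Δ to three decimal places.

(-0.680, 0.482)

At (1/2, -1): F = (-0.79744, -4.250).
Jacobian J = [[-8·x₁·x₂ - 4·x₁ - 2·exp(x₁) - 2, -4·x₁^2 + 2·x₂], [2·x₁ - 5·x₂^2 - 2·x₂, -10·x₁·x₂ - 2·x₁ - 2·x₂]].
At the point, J = [[-3.29744, -3.000], [-2.000, 6.000]] (det J = -25.78466).
Solving J·Δ = −F gives Δ = (-0.680, 0.482).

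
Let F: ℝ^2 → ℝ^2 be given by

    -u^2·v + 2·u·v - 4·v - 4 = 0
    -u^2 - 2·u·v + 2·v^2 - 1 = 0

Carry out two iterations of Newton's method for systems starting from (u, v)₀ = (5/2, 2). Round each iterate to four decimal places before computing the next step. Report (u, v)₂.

At (5/2, 2): F = (-14.5000, -9.2500).
Jacobian J = [[-2·u·v + 2·v, -u^2 + 2·u - 4], [-2·u - 2·v, -2·u + 4·v]].
At the point, J = [[-6.0000, -5.2500], [-9.0000, 3.0000]] (det J = -65.2500).
Solving J·Δ = −F gives Δ = (-1.4109, -1.1494).
Then the next iterate is (u, v)₁ = (1.0891, 0.8506).
Round to (1.0891, 0.8506) and repeat: F = (-6.558553, -2.591875), J = [[-0.151577, -3.007939], [-3.8794, 1.2242]].
Δ = (-1.3349, -2.1131), so (u, v)₂ = (-0.2458, -1.2625).

(-0.2458, -1.2625)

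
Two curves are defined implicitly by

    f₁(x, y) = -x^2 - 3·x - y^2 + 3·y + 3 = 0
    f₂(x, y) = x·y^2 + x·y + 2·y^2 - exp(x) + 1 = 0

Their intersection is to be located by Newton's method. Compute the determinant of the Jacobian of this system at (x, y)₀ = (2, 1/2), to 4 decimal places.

J = [[-2·x - 3, -2·y + 3], [y^2 + y - exp(x), 2·x·y + x + 4·y]].
At the point, J = [[-7.0000, 2.0000], [-6.639056, 6.0000]].
det J = -28.7219.

-28.7219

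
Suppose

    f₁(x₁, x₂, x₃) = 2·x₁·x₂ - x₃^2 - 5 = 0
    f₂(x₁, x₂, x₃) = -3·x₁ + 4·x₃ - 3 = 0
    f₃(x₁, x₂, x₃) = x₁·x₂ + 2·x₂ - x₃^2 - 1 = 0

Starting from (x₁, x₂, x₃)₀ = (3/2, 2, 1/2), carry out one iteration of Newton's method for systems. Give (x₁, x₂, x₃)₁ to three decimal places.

(3.508, 0.033, 3.381)

At (3/2, 2, 1/2): F = (0.750, -5.500, 5.750).
Jacobian J = [[2·x₂, 2·x₁, -2·x₃], [-3, 0, 4], [x₂, x₁ + 2, -2·x₃]].
At the point, J = [[4.000, 3.000, -1.000], [-3.000, 0.000, 4.000], [2.000, 3.500, -1.000]] (det J = -30.500).
Solving J·Δ = −F gives Δ = (2.008, -1.967, 2.881).
Then the next iterate is (x₁, x₂, x₃)₁ = (3.508, 0.033, 3.381).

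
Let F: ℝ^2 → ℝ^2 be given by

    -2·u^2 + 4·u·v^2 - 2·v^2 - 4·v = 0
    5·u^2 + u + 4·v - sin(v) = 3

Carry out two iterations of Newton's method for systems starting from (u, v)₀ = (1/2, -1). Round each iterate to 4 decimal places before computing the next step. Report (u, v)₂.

(0.8000, -0.3088)

At (1/2, -1): F = (3.5000, -4.408529).
Jacobian J = [[-4·u + 4·v^2, 8·u·v - 4·v - 4], [10·u + 1, -cos(v) + 4]].
At the point, J = [[2.0000, -4.0000], [6.0000, 3.459698]] (det J = 30.919395).
Solving J·Δ = −F gives Δ = (0.1787, 0.9643).
Then the next iterate is (u, v)₁ = (0.6787, -0.0357).
Round to (0.6787, -0.0357) and repeat: F = (-0.777556, -0.125239), J = [[-2.709702, -4.051037], [7.7870, 3.000637]].
Δ = (0.1213, -0.2731), so (u, v)₂ = (0.8000, -0.3088).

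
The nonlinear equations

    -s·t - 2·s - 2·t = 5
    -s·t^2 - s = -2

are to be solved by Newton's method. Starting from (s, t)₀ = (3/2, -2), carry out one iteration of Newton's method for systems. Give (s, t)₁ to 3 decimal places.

At (3/2, -2): F = (-1.000, -5.500).
Jacobian J = [[-t - 2, -s - 2], [-t^2 - 1, -2·s·t]].
At the point, J = [[0.000, -3.500], [-5.000, 6.000]] (det J = -17.500).
Solving J·Δ = −F gives Δ = (-1.443, -0.286).
Then the next iterate is (s, t)₁ = (0.057, -2.286).

(0.057, -2.286)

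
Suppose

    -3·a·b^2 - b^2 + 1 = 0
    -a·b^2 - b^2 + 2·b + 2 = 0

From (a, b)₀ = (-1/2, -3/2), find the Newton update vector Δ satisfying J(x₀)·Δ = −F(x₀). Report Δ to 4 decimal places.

At (-1/2, -3/2): F = (2.1250, -2.1250).
Jacobian J = [[-3·b^2, -6·a·b - 2·b], [-b^2, -2·a·b - 2·b + 2]].
At the point, J = [[-6.7500, -1.5000], [-2.2500, 3.5000]] (det J = -27.0000).
Solving J·Δ = −F gives Δ = (0.1574, 0.7083).

(0.1574, 0.7083)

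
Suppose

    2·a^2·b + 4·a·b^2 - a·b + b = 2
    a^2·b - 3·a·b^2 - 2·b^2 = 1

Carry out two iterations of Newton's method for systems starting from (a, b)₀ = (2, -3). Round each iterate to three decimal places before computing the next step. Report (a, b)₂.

At (2, -3): F = (49.000, -85.000).
Jacobian J = [[4·a·b + 4·b^2 - b, 2·a^2 + 8·a·b - a + 1], [2·a·b - 3·b^2, a^2 - 6·a·b - 4·b]].
At the point, J = [[15.000, -41.000], [-39.000, 52.000]] (det J = -819.000).
Solving J·Δ = −F gives Δ = (-1.144, 0.777).
Then the next iterate is (a, b)₁ = (0.856, -2.223).
Round to (0.856, -2.223) and repeat: F = (11.34262, -25.20269), J = [[14.37836, -13.61363], [-18.63096, 21.04206]].
Δ = (2.135, 3.088), so (a, b)₂ = (2.991, 0.865).

(2.991, 0.865)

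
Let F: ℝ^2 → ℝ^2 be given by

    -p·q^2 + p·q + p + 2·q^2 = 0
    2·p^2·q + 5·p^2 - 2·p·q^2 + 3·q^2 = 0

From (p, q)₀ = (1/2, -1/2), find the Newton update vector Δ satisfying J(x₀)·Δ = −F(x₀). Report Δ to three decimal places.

(-0.180, 0.580)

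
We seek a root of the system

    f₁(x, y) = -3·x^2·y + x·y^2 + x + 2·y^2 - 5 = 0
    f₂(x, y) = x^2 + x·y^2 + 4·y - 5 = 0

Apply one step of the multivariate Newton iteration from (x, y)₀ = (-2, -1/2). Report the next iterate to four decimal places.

At (-2, -1/2): F = (-1.0000, -3.5000).
Jacobian J = [[-6·x·y + y^2 + 1, -3·x^2 + 2·x·y + 4·y], [2·x + y^2, 2·x·y + 4]].
At the point, J = [[-4.7500, -12.0000], [-3.7500, 6.0000]] (det J = -73.5000).
Solving J·Δ = −F gives Δ = (-0.6531, 0.1752).
Then the next iterate is (x, y)₁ = (-2.6531, -0.3248).

(-2.6531, -0.3248)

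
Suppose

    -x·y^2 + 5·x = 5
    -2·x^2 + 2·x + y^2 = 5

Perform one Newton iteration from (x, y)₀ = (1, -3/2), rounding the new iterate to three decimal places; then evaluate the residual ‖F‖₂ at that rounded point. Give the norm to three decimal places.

At (1, -3/2): F = (-2.250, -2.750).
Jacobian J = [[-y^2 + 5, -2·x·y], [-4·x + 2, 2·y]].
At the point, J = [[2.750, 3.000], [-2.000, -3.000]] (det J = -2.250).
Solving J·Δ = −F gives Δ = (6.667, -5.361).
Then the next iterate is (x, y)₁ = (7.667, -6.861).
Re-evaluating at (7.667, -6.861): F = (-327.57615, -60.15846), so ‖F‖₂ = 333.054.

333.054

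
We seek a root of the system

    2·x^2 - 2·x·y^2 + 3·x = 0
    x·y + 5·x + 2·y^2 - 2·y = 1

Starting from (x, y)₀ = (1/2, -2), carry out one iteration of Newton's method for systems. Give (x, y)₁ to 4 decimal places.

At (1/2, -2): F = (-2.0000, 12.5000).
Jacobian J = [[4·x - 2·y^2 + 3, -4·x·y], [y + 5, x + 4·y - 2]].
At the point, J = [[-3.0000, 4.0000], [3.0000, -9.5000]] (det J = 16.5000).
Solving J·Δ = −F gives Δ = (1.8788, 1.9091).
Then the next iterate is (x, y)₁ = (2.3788, -0.0909).

(2.3788, -0.0909)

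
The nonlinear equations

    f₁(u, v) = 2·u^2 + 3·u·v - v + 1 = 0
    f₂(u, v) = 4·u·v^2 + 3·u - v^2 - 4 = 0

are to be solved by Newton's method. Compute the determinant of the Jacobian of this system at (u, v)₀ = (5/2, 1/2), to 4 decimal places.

77.5000

J = [[4·u + 3·v, 3·u - 1], [4·v^2 + 3, 8·u·v - 2·v]].
At the point, J = [[11.5000, 6.5000], [4.0000, 9.0000]].
det J = 77.5000.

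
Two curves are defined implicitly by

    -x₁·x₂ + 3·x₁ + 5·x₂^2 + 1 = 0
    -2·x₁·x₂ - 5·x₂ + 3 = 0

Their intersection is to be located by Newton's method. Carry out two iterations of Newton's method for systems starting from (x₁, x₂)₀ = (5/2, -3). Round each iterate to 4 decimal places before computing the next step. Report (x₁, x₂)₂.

At (5/2, -3): F = (61.0000, 33.0000).
Jacobian J = [[-x₂ + 3, -x₁ + 10·x₂], [-2·x₂, -2·x₁ - 5]].
At the point, J = [[6.0000, -32.5000], [6.0000, -10.0000]] (det J = 135.0000).
Solving J·Δ = −F gives Δ = (-3.4259, 1.2444).
Then the next iterate is (x₁, x₂)₁ = (-0.9259, -1.7556).
Round to (-0.9259, -1.7556) and repeat: F = (12.007447, 8.526980), J = [[4.7556, -16.6301], [3.5112, -3.1482]].
Δ = (-2.3953, 0.0371), so (x₁, x₂)₂ = (-3.3212, -1.7185).

(-3.3212, -1.7185)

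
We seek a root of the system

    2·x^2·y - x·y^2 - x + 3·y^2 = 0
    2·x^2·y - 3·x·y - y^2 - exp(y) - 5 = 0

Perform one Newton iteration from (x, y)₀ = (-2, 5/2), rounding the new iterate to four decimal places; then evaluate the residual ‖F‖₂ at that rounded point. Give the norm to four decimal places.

15.1178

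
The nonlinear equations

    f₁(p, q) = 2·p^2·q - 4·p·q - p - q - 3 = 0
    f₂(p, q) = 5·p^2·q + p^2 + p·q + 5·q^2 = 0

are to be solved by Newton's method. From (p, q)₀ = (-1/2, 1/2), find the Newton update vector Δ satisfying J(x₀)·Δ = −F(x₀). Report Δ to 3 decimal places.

(-0.696, -0.689)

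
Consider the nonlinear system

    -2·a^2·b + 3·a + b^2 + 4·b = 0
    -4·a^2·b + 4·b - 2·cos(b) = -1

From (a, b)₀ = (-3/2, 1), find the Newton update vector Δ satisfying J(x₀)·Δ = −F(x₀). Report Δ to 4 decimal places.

At (-3/2, 1): F = (-4.0000, -5.080605).
Jacobian J = [[-4·a·b + 3, -2·a^2 + 2·b + 4], [-8·a·b, -4·a^2 + 2·sin(b) + 4]].
At the point, J = [[9.0000, 1.5000], [12.0000, -3.317058]] (det J = -47.853522).
Solving J·Δ = −F gives Δ = (0.4365, 0.0475).

(0.4365, 0.0475)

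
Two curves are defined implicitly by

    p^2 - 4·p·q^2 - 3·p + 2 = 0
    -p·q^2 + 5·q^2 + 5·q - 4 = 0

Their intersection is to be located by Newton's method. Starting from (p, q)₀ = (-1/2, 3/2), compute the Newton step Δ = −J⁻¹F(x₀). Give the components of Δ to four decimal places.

(0.3087, -0.7061)

At (-1/2, 3/2): F = (8.2500, 15.8750).
Jacobian J = [[2·p - 4·q^2 - 3, -8·p·q], [-q^2, -2·p·q + 10·q + 5]].
At the point, J = [[-13.0000, 6.0000], [-2.2500, 21.5000]] (det J = -266.0000).
Solving J·Δ = −F gives Δ = (0.3087, -0.7061).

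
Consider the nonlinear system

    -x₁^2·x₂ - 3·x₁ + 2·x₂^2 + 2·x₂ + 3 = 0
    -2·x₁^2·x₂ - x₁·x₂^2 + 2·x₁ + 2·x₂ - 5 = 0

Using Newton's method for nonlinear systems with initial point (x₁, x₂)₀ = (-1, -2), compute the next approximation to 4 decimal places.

At (-1, -2): F = (12.0000, -3.0000).
Jacobian J = [[-2·x₁·x₂ - 3, -x₁^2 + 4·x₂ + 2], [-4·x₁·x₂ - x₂^2 + 2, -2·x₁^2 - 2·x₁·x₂ + 2]].
At the point, J = [[-7.0000, -7.0000], [-10.0000, -4.0000]] (det J = -42.0000).
Solving J·Δ = −F gives Δ = (-1.6429, 3.3571).
Then the next iterate is (x₁, x₂)₁ = (-2.6429, 1.3571).

(-2.6429, 1.3571)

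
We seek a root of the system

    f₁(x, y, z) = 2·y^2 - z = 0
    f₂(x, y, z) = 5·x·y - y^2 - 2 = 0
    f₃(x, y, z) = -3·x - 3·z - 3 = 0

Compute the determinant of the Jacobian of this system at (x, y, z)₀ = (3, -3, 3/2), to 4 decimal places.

477.0000

J = [[0, 4·y, -1], [5·y, 5·x - 2·y, 0], [-3, 0, -3]].
At the point, J = [[0.0000, -12.0000, -1.0000], [-15.0000, 21.0000, 0.0000], [-3.0000, 0.0000, -3.0000]].
det J = 477.0000.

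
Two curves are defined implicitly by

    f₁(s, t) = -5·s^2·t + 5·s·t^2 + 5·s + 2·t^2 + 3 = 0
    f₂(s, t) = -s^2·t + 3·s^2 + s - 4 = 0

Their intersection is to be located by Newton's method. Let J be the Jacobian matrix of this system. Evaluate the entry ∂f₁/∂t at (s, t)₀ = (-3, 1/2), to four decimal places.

-58.0000

∂f₁/∂t = -5·s^2 + 10·s·t + 4·t.
At (-3, 1/2) this is -58.0000.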